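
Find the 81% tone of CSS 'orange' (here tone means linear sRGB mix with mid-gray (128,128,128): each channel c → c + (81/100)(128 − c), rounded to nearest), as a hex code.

CSS orange is rgb(255, 165, 0).
Per channel, c → c + 0.81(128 − c):
  R: 255 + 0.81×(128−255) = 255 − 102.87 = 152.13 → 152
  G: 165 − 29.97 = 135.03 → 135
  B: 0 + 0.81×(128−0) = 0 + 103.68 = 103.68 → 104
rgb(152, 135, 104) = #988768.

#988768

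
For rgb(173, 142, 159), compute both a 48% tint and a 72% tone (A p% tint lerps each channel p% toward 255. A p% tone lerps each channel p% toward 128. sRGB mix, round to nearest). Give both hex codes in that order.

48% tint:
  R: 173 + 0.48×(255−173) = 173 + 39.36 = 212.36 → 212
  G: 142 + 54.24 = 196.24 → 196
  B: 159 + 0.48×(255−159) = 159 + 46.08 = 205.08 → 205
  → #D4C4CD
72% tone:
  R: 173 + 0.72×(128−173) = 173 − 32.4 = 140.6 → 141
  G: 142 + 0.72×(128−142) = 142 − 10.08 = 131.92 → 132
  B: 159 + 0.72×(128−159) = 159 − 22.32 = 136.68 → 137
  → #8D8489

#D4C4CD, #8D8489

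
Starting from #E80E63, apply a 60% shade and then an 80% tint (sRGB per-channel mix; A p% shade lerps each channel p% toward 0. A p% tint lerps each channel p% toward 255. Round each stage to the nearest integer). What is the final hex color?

#DFCDD4

#E80E63 is rgb(232, 14, 99).
Per channel, c → c + 0.6(0 − c):
  R: 232 + 0.6×(0−232) = 232 − 139.2 = 92.8 → 93
  G: 14 − 8.4 = 5.6 → 6
  B: 99 − 59.4 = 39.6 → 40
After the shade: rgb(93, 6, 40) = #5D0628.
Lerp each channel 80% toward 255:
  R: 93 + 129.6 = 222.6 → 223
  G: 6 + 0.8×(255−6) = 6 + 199.2 = 205.2 → 205
  B: 40 + 0.8×(255−40) = 40 + 172 = 212 → 212
rgb(223, 205, 212) = #DFCDD4.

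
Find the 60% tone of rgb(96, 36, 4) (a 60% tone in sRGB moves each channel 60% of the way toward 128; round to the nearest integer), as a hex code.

#735b4e

Lerp each channel 60% toward 128:
  R: 96 + 0.6×(128−96) = 96 + 19.2 = 115.2 → 115
  G: 36 + 0.6×(128−36) = 36 + 55.2 = 91.2 → 91
  B: 4 + 74.4 = 78.4 → 78
rgb(115, 91, 78) = #735b4e.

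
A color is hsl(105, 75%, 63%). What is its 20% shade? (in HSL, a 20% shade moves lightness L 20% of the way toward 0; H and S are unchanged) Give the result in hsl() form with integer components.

hsl(105, 75%, 50%)

L moves 20% from 63 toward 0: 63 − 12.6 = 50.4 → 50.
H and S are unchanged.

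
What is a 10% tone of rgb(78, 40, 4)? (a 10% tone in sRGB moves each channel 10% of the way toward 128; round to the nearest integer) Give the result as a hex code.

Per channel, c → c + 0.1(128 − c):
  R: 78 + 0.1×(128−78) = 78 + 5 = 83 → 83
  G: 40 + 0.1×(128−40) = 40 + 8.8 = 48.8 → 49
  B: 4 + 12.4 = 16.4 → 16
rgb(83, 49, 16) = #533110.

#533110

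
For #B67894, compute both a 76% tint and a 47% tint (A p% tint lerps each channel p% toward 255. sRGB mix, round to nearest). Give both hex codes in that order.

#B67894 is rgb(182, 120, 148).
76% tint:
  R: 182 + 0.76×(255−182) = 182 + 55.48 = 237.48 → 237
  G: 120 + 0.76×(255−120) = 120 + 102.6 = 222.6 → 223
  B: 148 + 81.32 = 229.32 → 229
  → #EDDFE5
47% tint:
  R: 182 + 34.31 = 216.31 → 216
  G: 120 + 0.47×(255−120) = 120 + 63.45 = 183.45 → 183
  B: 148 + 50.29 = 198.29 → 198
  → #D8B7C6

#EDDFE5, #D8B7C6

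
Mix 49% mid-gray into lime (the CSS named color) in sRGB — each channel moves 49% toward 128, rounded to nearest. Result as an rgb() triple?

CSS lime is rgb(0, 255, 0).
Per channel, c → c + 0.49(128 − c):
  R: 0 + 62.72 = 62.72 → 63
  G: 255 − 62.23 = 192.77 → 193
  B: 0 + 62.72 = 62.72 → 63

rgb(63, 193, 63)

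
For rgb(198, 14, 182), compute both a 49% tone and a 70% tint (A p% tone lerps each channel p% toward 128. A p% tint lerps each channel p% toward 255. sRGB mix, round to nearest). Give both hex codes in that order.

#A4469C, #EEB7E9

49% tone:
  R: 198 − 34.3 = 163.7 → 164
  G: 14 + 0.49×(128−14) = 14 + 55.86 = 69.86 → 70
  B: 182 + 0.49×(128−182) = 182 − 26.46 = 155.54 → 156
  → #A4469C
70% tint:
  R: 198 + 39.9 = 237.9 → 238
  G: 14 + 0.7×(255−14) = 14 + 168.7 = 182.7 → 183
  B: 182 + 0.7×(255−182) = 182 + 51.1 = 233.1 → 233
  → #EEB7E9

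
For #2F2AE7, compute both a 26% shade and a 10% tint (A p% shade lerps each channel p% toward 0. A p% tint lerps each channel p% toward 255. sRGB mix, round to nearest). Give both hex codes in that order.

#231FAB, #443FE9

#2F2AE7 is rgb(47, 42, 231).
26% shade:
  R: 47 − 12.22 = 34.78 → 35
  G: 42 + 0.26×(0−42) = 42 − 10.92 = 31.08 → 31
  B: 231 + 0.26×(0−231) = 231 − 60.06 = 170.94 → 171
  → #231FAB
10% tint:
  R: 47 + 0.1×(255−47) = 47 + 20.8 = 67.8 → 68
  G: 42 + 0.1×(255−42) = 42 + 21.3 = 63.3 → 63
  B: 231 + 2.4 = 233.4 → 233
  → #443FE9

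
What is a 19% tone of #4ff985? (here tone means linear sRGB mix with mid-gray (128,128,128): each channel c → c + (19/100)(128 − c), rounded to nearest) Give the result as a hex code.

#58e284

#4ff985 is rgb(79, 249, 133).
A 19% tone moves each channel 19% toward 128:
  R: 79 + 0.19×(128−79) = 79 + 9.31 = 88.31 → 88
  G: 249 + 0.19×(128−249) = 249 − 22.99 = 226.01 → 226
  B: 133 − 0.95 = 132.05 → 132
rgb(88, 226, 132) = #58e284.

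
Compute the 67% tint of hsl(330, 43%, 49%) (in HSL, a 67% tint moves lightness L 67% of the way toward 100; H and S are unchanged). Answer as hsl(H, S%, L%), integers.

L moves 67% from 49 toward 100: 49 + 34.17 = 83.17 → 83.
H and S are unchanged.

hsl(330, 43%, 83%)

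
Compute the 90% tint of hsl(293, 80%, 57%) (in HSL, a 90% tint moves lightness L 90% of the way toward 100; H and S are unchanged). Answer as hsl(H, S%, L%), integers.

hsl(293, 80%, 96%)

L moves 90% from 57 toward 100: 57 + 38.7 = 95.7 → 96.
H and S are unchanged.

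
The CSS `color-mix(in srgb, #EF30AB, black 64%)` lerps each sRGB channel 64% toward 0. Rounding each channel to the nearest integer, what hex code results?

#56113E

#EF30AB is rgb(239, 48, 171).
Lerp each channel 64% toward 0:
  R: 239 − 152.96 = 86.04 → 86
  G: 48 + 0.64×(0−48) = 48 − 30.72 = 17.28 → 17
  B: 171 + 0.64×(0−171) = 171 − 109.44 = 61.56 → 62
rgb(86, 17, 62) = #56113E.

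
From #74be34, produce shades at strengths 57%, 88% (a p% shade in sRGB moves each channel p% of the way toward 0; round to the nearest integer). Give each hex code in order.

#74be34 is rgb(116, 190, 52).
57%: (116 − 66.12 = 49.88→50, 190 − 108.3 = 81.7→82, 52 − 29.64 = 22.36→22) → #325216
88%: (116 − 102.08 = 13.92→14, 190 − 167.2 = 22.8→23, 52 − 45.76 = 6.24→6) → #0e1706

#325216, #0e1706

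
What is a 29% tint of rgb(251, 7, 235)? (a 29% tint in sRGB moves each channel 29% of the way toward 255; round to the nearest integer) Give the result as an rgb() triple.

rgb(252, 79, 241)

A 29% tint moves each channel 29% toward 255:
  R: 251 + 0.29×(255−251) = 251 + 1.16 = 252.16 → 252
  G: 7 + 71.92 = 78.92 → 79
  B: 235 + 5.8 = 240.8 → 241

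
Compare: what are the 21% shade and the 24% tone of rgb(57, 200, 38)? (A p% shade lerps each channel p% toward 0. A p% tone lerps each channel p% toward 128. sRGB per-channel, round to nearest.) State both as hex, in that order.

21% shade:
  R: 57 − 11.97 = 45.03 → 45
  G: 200 − 42 = 158 → 158
  B: 38 + 0.21×(0−38) = 38 − 7.98 = 30.02 → 30
  → #2d9e1e
24% tone:
  R: 57 + 17.04 = 74.04 → 74
  G: 200 − 17.28 = 182.72 → 183
  B: 38 + 0.24×(128−38) = 38 + 21.6 = 59.6 → 60
  → #4ab73c

#2d9e1e, #4ab73c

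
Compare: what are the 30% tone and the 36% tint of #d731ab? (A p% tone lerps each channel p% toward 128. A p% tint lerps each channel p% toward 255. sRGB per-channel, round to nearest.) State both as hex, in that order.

#d731ab is rgb(215, 49, 171).
30% tone:
  R: 215 + 0.3×(128−215) = 215 − 26.1 = 188.9 → 189
  G: 49 + 0.3×(128−49) = 49 + 23.7 = 72.7 → 73
  B: 171 − 12.9 = 158.1 → 158
  → #bd499e
36% tint:
  R: 215 + 0.36×(255−215) = 215 + 14.4 = 229.4 → 229
  G: 49 + 74.16 = 123.16 → 123
  B: 171 + 30.24 = 201.24 → 201
  → #e57bc9

#bd499e, #e57bc9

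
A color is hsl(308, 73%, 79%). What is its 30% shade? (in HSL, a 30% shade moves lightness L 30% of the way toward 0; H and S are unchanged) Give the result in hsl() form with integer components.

L moves 30% from 79 toward 0: 79 − 23.7 = 55.3 → 55.
H and S are unchanged.

hsl(308, 73%, 55%)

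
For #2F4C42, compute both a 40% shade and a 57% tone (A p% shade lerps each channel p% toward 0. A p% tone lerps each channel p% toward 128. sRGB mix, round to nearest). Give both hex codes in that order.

#1C2E28, #5D6A65

#2F4C42 is rgb(47, 76, 66).
40% shade:
  R: 47 − 18.8 = 28.2 → 28
  G: 76 − 30.4 = 45.6 → 46
  B: 66 + 0.4×(0−66) = 66 − 26.4 = 39.6 → 40
  → #1C2E28
57% tone:
  R: 47 + 46.17 = 93.17 → 93
  G: 76 + 0.57×(128−76) = 76 + 29.64 = 105.64 → 106
  B: 66 + 35.34 = 101.34 → 101
  → #5D6A65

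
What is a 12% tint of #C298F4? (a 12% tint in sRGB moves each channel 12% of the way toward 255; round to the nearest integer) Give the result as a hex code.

#C9A4F5

#C298F4 is rgb(194, 152, 244).
A 12% tint moves each channel 12% toward 255:
  R: 194 + 7.32 = 201.32 → 201
  G: 152 + 12.36 = 164.36 → 164
  B: 244 + 0.12×(255−244) = 244 + 1.32 = 245.32 → 245
rgb(201, 164, 245) = #C9A4F5.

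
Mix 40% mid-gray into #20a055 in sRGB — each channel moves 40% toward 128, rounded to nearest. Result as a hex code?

#20a055 is rgb(32, 160, 85).
Per channel, c → c + 0.4(128 − c):
  R: 32 + 38.4 = 70.4 → 70
  G: 160 + 0.4×(128−160) = 160 − 12.8 = 147.2 → 147
  B: 85 + 17.2 = 102.2 → 102
rgb(70, 147, 102) = #469366.

#469366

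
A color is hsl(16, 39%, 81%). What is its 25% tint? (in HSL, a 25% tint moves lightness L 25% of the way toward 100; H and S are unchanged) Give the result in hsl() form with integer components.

L moves 25% from 81 toward 100: 81 + 4.75 = 85.75 → 86.
H and S are unchanged.

hsl(16, 39%, 86%)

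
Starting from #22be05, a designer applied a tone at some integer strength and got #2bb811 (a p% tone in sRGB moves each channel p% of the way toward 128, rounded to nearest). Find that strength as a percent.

10%

#22be05 is rgb(34, 190, 5); #2bb811 is rgb(43, 184, 17).
On the B channel (widest range): 17 ≈ 5 + (p/100)(128 − 5), so p ≈ 100×(17 − 5)/(128 − 5) = 1200/123 = 9.76.
p = 10 reproduces all three channels after rounding.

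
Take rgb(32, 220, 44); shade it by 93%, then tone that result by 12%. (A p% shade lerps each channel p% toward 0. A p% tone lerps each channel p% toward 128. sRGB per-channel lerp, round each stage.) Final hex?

#111d12

Lerp each channel 93% toward 0:
  R: 32 − 29.76 = 2.24 → 2
  G: 220 + 0.93×(0−220) = 220 − 204.6 = 15.4 → 15
  B: 44 − 40.92 = 3.08 → 3
After the shade: rgb(2, 15, 3) = #020f03.
Lerp each channel 12% toward 128:
  R: 2 + 0.12×(128−2) = 2 + 15.12 = 17.12 → 17
  G: 15 + 0.12×(128−15) = 15 + 13.56 = 28.56 → 29
  B: 3 + 15 = 18 → 18
rgb(17, 29, 18) = #111d12.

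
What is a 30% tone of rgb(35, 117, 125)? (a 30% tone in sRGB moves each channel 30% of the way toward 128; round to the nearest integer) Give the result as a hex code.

#3f787e

Per channel, c → c + 0.3(128 − c):
  R: 35 + 27.9 = 62.9 → 63
  G: 117 + 3.3 = 120.3 → 120
  B: 125 + 0.3×(128−125) = 125 + 0.9 = 125.9 → 126
rgb(63, 120, 126) = #3f787e.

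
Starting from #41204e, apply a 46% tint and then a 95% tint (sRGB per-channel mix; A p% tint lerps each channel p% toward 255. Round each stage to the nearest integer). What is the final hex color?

#41204e is rgb(65, 32, 78).
Per channel, c → c + 0.46(255 − c):
  R: 65 + 0.46×(255−65) = 65 + 87.4 = 152.4 → 152
  G: 32 + 0.46×(255−32) = 32 + 102.58 = 134.58 → 135
  B: 78 + 81.42 = 159.42 → 159
After the tint: rgb(152, 135, 159) = #98879f.
A 95% tint moves each channel 95% toward 255:
  R: 152 + 0.95×(255−152) = 152 + 97.85 = 249.85 → 250
  G: 135 + 0.95×(255−135) = 135 + 114 = 249 → 249
  B: 159 + 91.2 = 250.2 → 250
rgb(250, 249, 250) = #faf9fa.

#faf9fa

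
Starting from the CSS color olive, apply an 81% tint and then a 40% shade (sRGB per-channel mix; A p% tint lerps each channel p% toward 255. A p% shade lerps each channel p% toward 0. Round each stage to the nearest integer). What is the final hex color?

CSS olive is rgb(128, 128, 0).
Lerp each channel 81% toward 255:
  R: 128 + 102.87 = 230.87 → 231
  G: 128 + 102.87 = 230.87 → 231
  B: 0 + 0.81×(255−0) = 0 + 206.55 = 206.55 → 207
After the tint: rgb(231, 231, 207) = #e7e7cf.
A 40% shade moves each channel 40% toward 0:
  R: 231 + 0.4×(0−231) = 231 − 92.4 = 138.6 → 139
  G: 231 − 92.4 = 138.6 → 139
  B: 207 − 82.8 = 124.2 → 124
rgb(139, 139, 124) = #8b8b7c.

#8b8b7c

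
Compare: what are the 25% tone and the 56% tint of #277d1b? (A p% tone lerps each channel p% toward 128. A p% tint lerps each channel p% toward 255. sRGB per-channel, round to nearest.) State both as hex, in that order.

#277d1b is rgb(39, 125, 27).
25% tone:
  R: 39 + 22.25 = 61.25 → 61
  G: 125 + 0.75 = 125.75 → 126
  B: 27 + 0.25×(128−27) = 27 + 25.25 = 52.25 → 52
  → #3d7e34
56% tint:
  R: 39 + 120.96 = 159.96 → 160
  G: 125 + 72.8 = 197.8 → 198
  B: 27 + 0.56×(255−27) = 27 + 127.68 = 154.68 → 155
  → #a0c69b

#3d7e34, #a0c69b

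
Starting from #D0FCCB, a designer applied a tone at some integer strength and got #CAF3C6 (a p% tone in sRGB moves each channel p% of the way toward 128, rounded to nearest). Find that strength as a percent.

7%

#D0FCCB is rgb(208, 252, 203); #CAF3C6 is rgb(202, 243, 198).
On the G channel (widest range): 243 ≈ 252 + (p/100)(128 − 252), so p ≈ 100×(243 − 252)/(128 − 252) = -900/-124 = 7.26.
p = 7 reproduces all three channels after rounding.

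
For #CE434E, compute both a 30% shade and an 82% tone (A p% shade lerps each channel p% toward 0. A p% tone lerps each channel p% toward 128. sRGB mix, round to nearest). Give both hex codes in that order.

#CE434E is rgb(206, 67, 78).
30% shade:
  R: 206 − 61.8 = 144.2 → 144
  G: 67 + 0.3×(0−67) = 67 − 20.1 = 46.9 → 47
  B: 78 + 0.3×(0−78) = 78 − 23.4 = 54.6 → 55
  → #902F37
82% tone:
  R: 206 + 0.82×(128−206) = 206 − 63.96 = 142.04 → 142
  G: 67 + 0.82×(128−67) = 67 + 50.02 = 117.02 → 117
  B: 78 + 41 = 119 → 119
  → #8E7577

#902F37, #8E7577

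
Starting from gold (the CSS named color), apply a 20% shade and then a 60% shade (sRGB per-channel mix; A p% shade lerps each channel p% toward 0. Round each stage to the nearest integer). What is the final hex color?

CSS gold is rgb(255, 215, 0).
Per channel, c → c + 0.2(0 − c):
  R: 255 − 51 = 204 → 204
  G: 215 − 43 = 172 → 172
  B: 0 + 0 = 0 → 0
After the shade: rgb(204, 172, 0) = #CCAC00.
Lerp each channel 60% toward 0:
  R: 204 + 0.6×(0−204) = 204 − 122.4 = 81.6 → 82
  G: 172 + 0.6×(0−172) = 172 − 103.2 = 68.8 → 69
  B: 0 + 0.6×(0−0) = 0 + 0 = 0 → 0
rgb(82, 69, 0) = #524500.

#524500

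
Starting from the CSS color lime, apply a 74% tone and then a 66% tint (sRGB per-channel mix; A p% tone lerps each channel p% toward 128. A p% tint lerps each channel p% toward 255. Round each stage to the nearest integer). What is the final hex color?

#c9dfc9

CSS lime is rgb(0, 255, 0).
Lerp each channel 74% toward 128:
  R: 0 + 0.74×(128−0) = 0 + 94.72 = 94.72 → 95
  G: 255 + 0.74×(128−255) = 255 − 93.98 = 161.02 → 161
  B: 0 + 0.74×(128−0) = 0 + 94.72 = 94.72 → 95
After the tone: rgb(95, 161, 95) = #5fa15f.
A 66% tint moves each channel 66% toward 255:
  R: 95 + 0.66×(255−95) = 95 + 105.6 = 200.6 → 201
  G: 161 + 62.04 = 223.04 → 223
  B: 95 + 0.66×(255−95) = 95 + 105.6 = 200.6 → 201
rgb(201, 223, 201) = #c9dfc9.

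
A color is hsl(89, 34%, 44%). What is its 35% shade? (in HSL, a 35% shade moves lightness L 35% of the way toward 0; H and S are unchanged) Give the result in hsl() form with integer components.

L moves 35% from 44 toward 0: 44 − 15.4 = 28.6 → 29.
H and S are unchanged.

hsl(89, 34%, 29%)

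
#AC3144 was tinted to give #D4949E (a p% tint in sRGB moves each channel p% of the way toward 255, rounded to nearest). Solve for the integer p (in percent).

48%

#AC3144 is rgb(172, 49, 68); #D4949E is rgb(212, 148, 158).
On the G channel (widest range): 148 ≈ 49 + (p/100)(255 − 49), so p ≈ 100×(148 − 49)/(255 − 49) = 9900/206 = 48.06.
p = 48 reproduces all three channels after rounding.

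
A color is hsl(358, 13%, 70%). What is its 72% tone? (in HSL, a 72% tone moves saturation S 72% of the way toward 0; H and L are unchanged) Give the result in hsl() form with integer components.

hsl(358, 4%, 70%)

S moves 72% from 13 toward 0: 13 − 9.36 = 3.64 → 4.
H and L are unchanged.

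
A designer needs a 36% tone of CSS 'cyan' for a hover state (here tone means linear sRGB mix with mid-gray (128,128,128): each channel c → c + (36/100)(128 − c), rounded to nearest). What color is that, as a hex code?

CSS cyan is rgb(0, 255, 255).
Per channel, c → c + 0.36(128 − c):
  R: 0 + 46.08 = 46.08 → 46
  G: 255 + 0.36×(128−255) = 255 − 45.72 = 209.28 → 209
  B: 255 + 0.36×(128−255) = 255 − 45.72 = 209.28 → 209
rgb(46, 209, 209) = #2ed1d1.

#2ed1d1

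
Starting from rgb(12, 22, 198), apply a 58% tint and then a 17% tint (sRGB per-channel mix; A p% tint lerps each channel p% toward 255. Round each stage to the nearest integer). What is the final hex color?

Per channel, c → c + 0.58(255 − c):
  R: 12 + 0.58×(255−12) = 12 + 140.94 = 152.94 → 153
  G: 22 + 135.14 = 157.14 → 157
  B: 198 + 0.58×(255−198) = 198 + 33.06 = 231.06 → 231
After the tint: rgb(153, 157, 231) = #999DE7.
Per channel, c → c + 0.17(255 − c):
  R: 153 + 0.17×(255−153) = 153 + 17.34 = 170.34 → 170
  G: 157 + 16.66 = 173.66 → 174
  B: 231 + 0.17×(255−231) = 231 + 4.08 = 235.08 → 235
rgb(170, 174, 235) = #AAAEEB.

#AAAEEB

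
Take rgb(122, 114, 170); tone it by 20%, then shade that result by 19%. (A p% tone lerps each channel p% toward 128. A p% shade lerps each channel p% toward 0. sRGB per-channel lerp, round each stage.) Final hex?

#645F83

Per channel, c → c + 0.2(128 − c):
  R: 122 + 0.2×(128−122) = 122 + 1.2 = 123.2 → 123
  G: 114 + 2.8 = 116.8 → 117
  B: 170 + 0.2×(128−170) = 170 − 8.4 = 161.6 → 162
After the tone: rgb(123, 117, 162) = #7B75A2.
Lerp each channel 19% toward 0:
  R: 123 − 23.37 = 99.63 → 100
  G: 117 − 22.23 = 94.77 → 95
  B: 162 + 0.19×(0−162) = 162 − 30.78 = 131.22 → 131
rgb(100, 95, 131) = #645F83.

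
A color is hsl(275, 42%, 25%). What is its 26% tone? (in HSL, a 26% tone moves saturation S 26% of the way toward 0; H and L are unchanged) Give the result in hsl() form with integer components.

hsl(275, 31%, 25%)

S moves 26% from 42 toward 0: 42 − 10.92 = 31.08 → 31.
H and L are unchanged.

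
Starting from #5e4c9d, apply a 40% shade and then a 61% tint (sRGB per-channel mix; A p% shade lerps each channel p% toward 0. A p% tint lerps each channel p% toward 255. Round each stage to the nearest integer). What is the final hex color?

#5e4c9d is rgb(94, 76, 157).
Per channel, c → c + 0.4(0 − c):
  R: 94 − 37.6 = 56.4 → 56
  G: 76 + 0.4×(0−76) = 76 − 30.4 = 45.6 → 46
  B: 157 − 62.8 = 94.2 → 94
After the shade: rgb(56, 46, 94) = #382e5e.
Per channel, c → c + 0.61(255 − c):
  R: 56 + 0.61×(255−56) = 56 + 121.39 = 177.39 → 177
  G: 46 + 0.61×(255−46) = 46 + 127.49 = 173.49 → 173
  B: 94 + 98.21 = 192.21 → 192
rgb(177, 173, 192) = #b1adc0.

#b1adc0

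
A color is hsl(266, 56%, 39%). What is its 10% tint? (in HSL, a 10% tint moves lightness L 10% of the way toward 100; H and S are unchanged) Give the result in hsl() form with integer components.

L moves 10% from 39 toward 100: 39 + 6.1 = 45.1 → 45.
H and S are unchanged.

hsl(266, 56%, 45%)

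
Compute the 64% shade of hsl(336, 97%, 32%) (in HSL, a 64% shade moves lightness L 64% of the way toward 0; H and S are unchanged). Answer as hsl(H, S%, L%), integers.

hsl(336, 97%, 12%)

L moves 64% from 32 toward 0: 32 − 20.48 = 11.52 → 12.
H and S are unchanged.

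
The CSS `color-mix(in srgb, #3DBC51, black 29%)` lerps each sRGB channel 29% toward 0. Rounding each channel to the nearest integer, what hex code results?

#3DBC51 is rgb(61, 188, 81).
A 29% shade moves each channel 29% toward 0:
  R: 61 + 0.29×(0−61) = 61 − 17.69 = 43.31 → 43
  G: 188 − 54.52 = 133.48 → 133
  B: 81 + 0.29×(0−81) = 81 − 23.49 = 57.51 → 58
rgb(43, 133, 58) = #2B853A.

#2B853A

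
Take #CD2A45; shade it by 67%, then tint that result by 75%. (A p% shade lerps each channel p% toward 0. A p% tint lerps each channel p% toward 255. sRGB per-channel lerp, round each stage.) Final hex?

#CD2A45 is rgb(205, 42, 69).
Per channel, c → c + 0.67(0 − c):
  R: 205 − 137.35 = 67.65 → 68
  G: 42 − 28.14 = 13.86 → 14
  B: 69 + 0.67×(0−69) = 69 − 46.23 = 22.77 → 23
After the shade: rgb(68, 14, 23) = #440E17.
Lerp each channel 75% toward 255:
  R: 68 + 140.25 = 208.25 → 208
  G: 14 + 0.75×(255−14) = 14 + 180.75 = 194.75 → 195
  B: 23 + 0.75×(255−23) = 23 + 174 = 197 → 197
rgb(208, 195, 197) = #D0C3C5.

#D0C3C5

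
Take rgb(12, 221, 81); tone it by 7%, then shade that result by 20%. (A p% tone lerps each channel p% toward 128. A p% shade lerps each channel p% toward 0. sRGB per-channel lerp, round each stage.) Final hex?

#10ab43

A 7% tone moves each channel 7% toward 128:
  R: 12 + 0.07×(128−12) = 12 + 8.12 = 20.12 → 20
  G: 221 − 6.51 = 214.49 → 214
  B: 81 + 0.07×(128−81) = 81 + 3.29 = 84.29 → 84
After the tone: rgb(20, 214, 84) = #14d654.
A 20% shade moves each channel 20% toward 0:
  R: 20 + 0.2×(0−20) = 20 − 4 = 16 → 16
  G: 214 + 0.2×(0−214) = 214 − 42.8 = 171.2 → 171
  B: 84 + 0.2×(0−84) = 84 − 16.8 = 67.2 → 67
rgb(16, 171, 67) = #10ab43.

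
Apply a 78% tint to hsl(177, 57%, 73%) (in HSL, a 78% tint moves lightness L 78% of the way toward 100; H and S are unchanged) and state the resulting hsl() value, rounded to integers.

hsl(177, 57%, 94%)

L moves 78% from 73 toward 100: 73 + 21.06 = 94.06 → 94.
H and S are unchanged.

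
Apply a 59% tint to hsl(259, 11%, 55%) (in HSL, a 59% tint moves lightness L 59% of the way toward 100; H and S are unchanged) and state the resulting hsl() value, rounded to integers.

hsl(259, 11%, 82%)

L moves 59% from 55 toward 100: 55 + 26.55 = 81.55 → 82.
H and S are unchanged.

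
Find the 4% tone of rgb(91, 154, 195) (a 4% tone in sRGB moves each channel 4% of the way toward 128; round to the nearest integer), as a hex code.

#5c99c0

Per channel, c → c + 0.04(128 − c):
  R: 91 + 1.48 = 92.48 → 92
  G: 154 − 1.04 = 152.96 → 153
  B: 195 − 2.68 = 192.32 → 192
rgb(92, 153, 192) = #5c99c0.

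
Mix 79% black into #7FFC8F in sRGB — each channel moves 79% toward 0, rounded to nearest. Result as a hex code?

#1B351E

#7FFC8F is rgb(127, 252, 143).
Lerp each channel 79% toward 0:
  R: 127 − 100.33 = 26.67 → 27
  G: 252 − 199.08 = 52.92 → 53
  B: 143 − 112.97 = 30.03 → 30
rgb(27, 53, 30) = #1B351E.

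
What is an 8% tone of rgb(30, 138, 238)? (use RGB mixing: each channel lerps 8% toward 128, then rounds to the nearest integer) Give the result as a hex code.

#2689E5

Per channel, c → c + 0.08(128 − c):
  R: 30 + 0.08×(128−30) = 30 + 7.84 = 37.84 → 38
  G: 138 + 0.08×(128−138) = 138 − 0.8 = 137.2 → 137
  B: 238 + 0.08×(128−238) = 238 − 8.8 = 229.2 → 229
rgb(38, 137, 229) = #2689E5.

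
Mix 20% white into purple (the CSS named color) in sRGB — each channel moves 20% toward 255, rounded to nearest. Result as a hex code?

CSS purple is rgb(128, 0, 128).
Per channel, c → c + 0.2(255 − c):
  R: 128 + 0.2×(255−128) = 128 + 25.4 = 153.4 → 153
  G: 0 + 0.2×(255−0) = 0 + 51 = 51 → 51
  B: 128 + 0.2×(255−128) = 128 + 25.4 = 153.4 → 153
rgb(153, 51, 153) = #993399.

#993399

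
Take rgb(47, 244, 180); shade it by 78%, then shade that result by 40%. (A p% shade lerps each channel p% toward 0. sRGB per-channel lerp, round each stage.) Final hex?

A 78% shade moves each channel 78% toward 0:
  R: 47 + 0.78×(0−47) = 47 − 36.66 = 10.34 → 10
  G: 244 + 0.78×(0−244) = 244 − 190.32 = 53.68 → 54
  B: 180 + 0.78×(0−180) = 180 − 140.4 = 39.6 → 40
After the shade: rgb(10, 54, 40) = #0A3628.
A 40% shade moves each channel 40% toward 0:
  R: 10 + 0.4×(0−10) = 10 − 4 = 6 → 6
  G: 54 + 0.4×(0−54) = 54 − 21.6 = 32.4 → 32
  B: 40 + 0.4×(0−40) = 40 − 16 = 24 → 24
rgb(6, 32, 24) = #062018.

#062018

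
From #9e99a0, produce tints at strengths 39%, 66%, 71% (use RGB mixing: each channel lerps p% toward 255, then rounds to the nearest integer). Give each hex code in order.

#c4c1c5, #dedcdf, #e3e1e3

#9e99a0 is rgb(158, 153, 160).
39%: (158 + 37.83 = 195.83→196, 153 + 39.78 = 192.78→193, 160 + 37.05 = 197.05→197) → #c4c1c5
66%: (158 + 64.02 = 222.02→222, 153 + 67.32 = 220.32→220, 160 + 62.7 = 222.7→223) → #dedcdf
71%: (158 + 68.87 = 226.87→227, 153 + 72.42 = 225.42→225, 160 + 67.45 = 227.45→227) → #e3e1e3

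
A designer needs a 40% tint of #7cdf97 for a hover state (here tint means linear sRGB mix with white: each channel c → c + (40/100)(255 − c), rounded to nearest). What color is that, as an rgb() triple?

#7cdf97 is rgb(124, 223, 151).
Per channel, c → c + 0.4(255 − c):
  R: 124 + 52.4 = 176.4 → 176
  G: 223 + 0.4×(255−223) = 223 + 12.8 = 235.8 → 236
  B: 151 + 0.4×(255−151) = 151 + 41.6 = 192.6 → 193

rgb(176, 236, 193)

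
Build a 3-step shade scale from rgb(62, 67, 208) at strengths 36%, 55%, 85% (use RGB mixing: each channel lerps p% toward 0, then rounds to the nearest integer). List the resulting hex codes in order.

36%: (62 − 22.32 = 39.68→40, 67 − 24.12 = 42.88→43, 208 − 74.88 = 133.12→133) → #282B85
55%: (62 − 34.1 = 27.9→28, 67 − 36.85 = 30.15→30, 208 − 114.4 = 93.6→94) → #1C1E5E
85%: (62 − 52.7 = 9.3→9, 67 − 56.95 = 10.05→10, 208 − 176.8 = 31.2→31) → #090A1F

#282B85, #1C1E5E, #090A1F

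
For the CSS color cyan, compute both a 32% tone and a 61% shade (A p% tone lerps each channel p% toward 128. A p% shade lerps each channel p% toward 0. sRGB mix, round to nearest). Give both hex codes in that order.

CSS cyan is rgb(0, 255, 255).
32% tone:
  R: 0 + 0.32×(128−0) = 0 + 40.96 = 40.96 → 41
  G: 255 + 0.32×(128−255) = 255 − 40.64 = 214.36 → 214
  B: 255 + 0.32×(128−255) = 255 − 40.64 = 214.36 → 214
  → #29D6D6
61% shade:
  R: 0 + 0.61×(0−0) = 0 + 0 = 0 → 0
  G: 255 − 155.55 = 99.45 → 99
  B: 255 − 155.55 = 99.45 → 99
  → #006363

#29D6D6, #006363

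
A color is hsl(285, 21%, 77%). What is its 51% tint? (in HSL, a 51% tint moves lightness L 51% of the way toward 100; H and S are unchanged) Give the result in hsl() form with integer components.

hsl(285, 21%, 89%)

L moves 51% from 77 toward 100: 77 + 11.73 = 88.73 → 89.
H and S are unchanged.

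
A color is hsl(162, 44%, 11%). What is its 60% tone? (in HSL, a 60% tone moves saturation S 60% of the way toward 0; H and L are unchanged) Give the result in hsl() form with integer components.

hsl(162, 18%, 11%)

S moves 60% from 44 toward 0: 44 − 26.4 = 17.6 → 18.
H and L are unchanged.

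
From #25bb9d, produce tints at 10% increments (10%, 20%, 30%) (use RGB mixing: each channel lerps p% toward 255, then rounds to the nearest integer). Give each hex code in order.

#3bc2a7, #51c9b1, #66cfba

#25bb9d is rgb(37, 187, 157).
10%: (37 + 21.8 = 58.8→59, 187 + 6.8 = 193.8→194, 157 + 9.8 = 166.8→167) → #3bc2a7
20%: (37 + 43.6 = 80.6→81, 187 + 13.6 = 200.6→201, 157 + 19.6 = 176.6→177) → #51c9b1
30%: (37 + 65.4 = 102.4→102, 187 + 20.4 = 207.4→207, 157 + 29.4 = 186.4→186) → #66cfba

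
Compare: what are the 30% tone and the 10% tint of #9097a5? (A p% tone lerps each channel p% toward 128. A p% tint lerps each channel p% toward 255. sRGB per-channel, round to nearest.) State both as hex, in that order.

#9097a5 is rgb(144, 151, 165).
30% tone:
  R: 144 + 0.3×(128−144) = 144 − 4.8 = 139.2 → 139
  G: 151 − 6.9 = 144.1 → 144
  B: 165 − 11.1 = 153.9 → 154
  → #8b909a
10% tint:
  R: 144 + 11.1 = 155.1 → 155
  G: 151 + 0.1×(255−151) = 151 + 10.4 = 161.4 → 161
  B: 165 + 0.1×(255−165) = 165 + 9 = 174 → 174
  → #9ba1ae

#8b909a, #9ba1ae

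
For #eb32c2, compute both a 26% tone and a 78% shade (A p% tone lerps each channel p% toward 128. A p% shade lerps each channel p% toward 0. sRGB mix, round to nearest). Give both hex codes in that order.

#cf46b1, #340b2b

#eb32c2 is rgb(235, 50, 194).
26% tone:
  R: 235 − 27.82 = 207.18 → 207
  G: 50 + 0.26×(128−50) = 50 + 20.28 = 70.28 → 70
  B: 194 − 17.16 = 176.84 → 177
  → #cf46b1
78% shade:
  R: 235 + 0.78×(0−235) = 235 − 183.3 = 51.7 → 52
  G: 50 + 0.78×(0−50) = 50 − 39 = 11 → 11
  B: 194 + 0.78×(0−194) = 194 − 151.32 = 42.68 → 43
  → #340b2b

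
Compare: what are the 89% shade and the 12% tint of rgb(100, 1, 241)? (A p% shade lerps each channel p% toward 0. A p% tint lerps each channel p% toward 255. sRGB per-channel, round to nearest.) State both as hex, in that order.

#0b001b, #771ff3

89% shade:
  R: 100 − 89 = 11 → 11
  G: 1 + 0.89×(0−1) = 1 − 0.89 = 0.11 → 0
  B: 241 + 0.89×(0−241) = 241 − 214.49 = 26.51 → 27
  → #0b001b
12% tint:
  R: 100 + 0.12×(255−100) = 100 + 18.6 = 118.6 → 119
  G: 1 + 0.12×(255−1) = 1 + 30.48 = 31.48 → 31
  B: 241 + 0.12×(255−241) = 241 + 1.68 = 242.68 → 243
  → #771ff3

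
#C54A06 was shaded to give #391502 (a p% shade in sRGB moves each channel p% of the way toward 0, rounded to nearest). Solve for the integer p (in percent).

#C54A06 is rgb(197, 74, 6); #391502 is rgb(57, 21, 2).
On the R channel (widest range): 57 ≈ 197 + (p/100)(0 − 197), so p ≈ 100×(57 − 197)/(0 − 197) = -14000/-197 = 71.07.
p = 71 reproduces all three channels after rounding.

71%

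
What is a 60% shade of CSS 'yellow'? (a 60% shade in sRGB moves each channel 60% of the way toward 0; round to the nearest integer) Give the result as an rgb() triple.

CSS yellow is rgb(255, 255, 0).
A 60% shade moves each channel 60% toward 0:
  R: 255 − 153 = 102 → 102
  G: 255 + 0.6×(0−255) = 255 − 153 = 102 → 102
  B: 0 + 0 = 0 → 0

rgb(102, 102, 0)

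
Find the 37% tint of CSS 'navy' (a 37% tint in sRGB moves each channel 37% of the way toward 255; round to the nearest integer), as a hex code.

#5e5eaf

CSS navy is rgb(0, 0, 128).
Lerp each channel 37% toward 255:
  R: 0 + 0.37×(255−0) = 0 + 94.35 = 94.35 → 94
  G: 0 + 0.37×(255−0) = 0 + 94.35 = 94.35 → 94
  B: 128 + 46.99 = 174.99 → 175
rgb(94, 94, 175) = #5e5eaf.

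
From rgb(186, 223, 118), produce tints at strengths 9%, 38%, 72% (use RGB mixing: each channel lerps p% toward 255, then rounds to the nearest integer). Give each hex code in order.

#C0E282, #D4EBAA, #ECF6D9

9%: (186 + 6.21 = 192.21→192, 223 + 2.88 = 225.88→226, 118 + 12.33 = 130.33→130) → #C0E282
38%: (186 + 26.22 = 212.22→212, 223 + 12.16 = 235.16→235, 118 + 52.06 = 170.06→170) → #D4EBAA
72%: (186 + 49.68 = 235.68→236, 223 + 23.04 = 246.04→246, 118 + 98.64 = 216.64→217) → #ECF6D9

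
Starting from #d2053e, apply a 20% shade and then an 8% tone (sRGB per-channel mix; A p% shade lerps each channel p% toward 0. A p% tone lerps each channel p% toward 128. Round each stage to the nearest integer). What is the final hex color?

#a50e38

#d2053e is rgb(210, 5, 62).
Lerp each channel 20% toward 0:
  R: 210 + 0.2×(0−210) = 210 − 42 = 168 → 168
  G: 5 − 1 = 4 → 4
  B: 62 − 12.4 = 49.6 → 50
After the shade: rgb(168, 4, 50) = #a80432.
Per channel, c → c + 0.08(128 − c):
  R: 168 − 3.2 = 164.8 → 165
  G: 4 + 0.08×(128−4) = 4 + 9.92 = 13.92 → 14
  B: 50 + 0.08×(128−50) = 50 + 6.24 = 56.24 → 56
rgb(165, 14, 56) = #a50e38.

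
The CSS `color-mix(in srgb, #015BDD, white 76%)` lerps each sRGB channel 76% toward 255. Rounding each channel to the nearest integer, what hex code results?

#015BDD is rgb(1, 91, 221).
A 76% tint moves each channel 76% toward 255:
  R: 1 + 193.04 = 194.04 → 194
  G: 91 + 0.76×(255−91) = 91 + 124.64 = 215.64 → 216
  B: 221 + 0.76×(255−221) = 221 + 25.84 = 246.84 → 247
rgb(194, 216, 247) = #C2D8F7.

#C2D8F7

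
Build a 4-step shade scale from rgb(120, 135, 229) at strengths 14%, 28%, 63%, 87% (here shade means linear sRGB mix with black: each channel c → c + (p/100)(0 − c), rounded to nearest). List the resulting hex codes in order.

14%: (120 − 16.8 = 103.2→103, 135 − 18.9 = 116.1→116, 229 − 32.06 = 196.94→197) → #6774c5
28%: (120 − 33.6 = 86.4→86, 135 − 37.8 = 97.2→97, 229 − 64.12 = 164.88→165) → #5661a5
63%: (120 − 75.6 = 44.4→44, 135 − 85.05 = 49.95→50, 229 − 144.27 = 84.73→85) → #2c3255
87%: (120 − 104.4 = 15.6→16, 135 − 117.45 = 17.55→18, 229 − 199.23 = 29.77→30) → #10121e

#6774c5, #5661a5, #2c3255, #10121e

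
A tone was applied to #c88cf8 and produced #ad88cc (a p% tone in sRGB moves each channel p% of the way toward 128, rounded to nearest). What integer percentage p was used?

#c88cf8 is rgb(200, 140, 248); #ad88cc is rgb(173, 136, 204).
On the B channel (widest range): 204 ≈ 248 + (p/100)(128 − 248), so p ≈ 100×(204 − 248)/(128 − 248) = -4400/-120 = 36.67.
p = 37 reproduces all three channels after rounding.

37%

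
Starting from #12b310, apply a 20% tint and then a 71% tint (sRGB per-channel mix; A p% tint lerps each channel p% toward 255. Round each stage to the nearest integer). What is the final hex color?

#12b310 is rgb(18, 179, 16).
Per channel, c → c + 0.2(255 − c):
  R: 18 + 0.2×(255−18) = 18 + 47.4 = 65.4 → 65
  G: 179 + 15.2 = 194.2 → 194
  B: 16 + 0.2×(255−16) = 16 + 47.8 = 63.8 → 64
After the tint: rgb(65, 194, 64) = #41c240.
A 71% tint moves each channel 71% toward 255:
  R: 65 + 0.71×(255−65) = 65 + 134.9 = 199.9 → 200
  G: 194 + 0.71×(255−194) = 194 + 43.31 = 237.31 → 237
  B: 64 + 0.71×(255−64) = 64 + 135.61 = 199.61 → 200
rgb(200, 237, 200) = #c8edc8.

#c8edc8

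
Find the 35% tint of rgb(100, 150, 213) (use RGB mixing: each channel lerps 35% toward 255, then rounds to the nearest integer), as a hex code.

A 35% tint moves each channel 35% toward 255:
  R: 100 + 54.25 = 154.25 → 154
  G: 150 + 36.75 = 186.75 → 187
  B: 213 + 0.35×(255−213) = 213 + 14.7 = 227.7 → 228
rgb(154, 187, 228) = #9ABBE4.

#9ABBE4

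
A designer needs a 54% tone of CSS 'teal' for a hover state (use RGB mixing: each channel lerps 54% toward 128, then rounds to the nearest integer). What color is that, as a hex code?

#458080

CSS teal is rgb(0, 128, 128).
Lerp each channel 54% toward 128:
  R: 0 + 69.12 = 69.12 → 69
  G: 128 + 0.54×(128−128) = 128 + 0 = 128 → 128
  B: 128 + 0 = 128 → 128
rgb(69, 128, 128) = #458080.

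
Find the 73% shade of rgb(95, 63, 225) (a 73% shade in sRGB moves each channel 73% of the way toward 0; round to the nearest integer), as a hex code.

A 73% shade moves each channel 73% toward 0:
  R: 95 − 69.35 = 25.65 → 26
  G: 63 − 45.99 = 17.01 → 17
  B: 225 + 0.73×(0−225) = 225 − 164.25 = 60.75 → 61
rgb(26, 17, 61) = #1A113D.

#1A113D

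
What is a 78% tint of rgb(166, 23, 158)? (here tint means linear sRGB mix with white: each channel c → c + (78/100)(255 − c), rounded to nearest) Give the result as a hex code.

Per channel, c → c + 0.78(255 − c):
  R: 166 + 0.78×(255−166) = 166 + 69.42 = 235.42 → 235
  G: 23 + 0.78×(255−23) = 23 + 180.96 = 203.96 → 204
  B: 158 + 0.78×(255−158) = 158 + 75.66 = 233.66 → 234
rgb(235, 204, 234) = #EBCCEA.

#EBCCEA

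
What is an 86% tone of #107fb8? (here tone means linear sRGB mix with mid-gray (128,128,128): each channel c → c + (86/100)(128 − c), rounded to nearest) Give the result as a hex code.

#107fb8 is rgb(16, 127, 184).
Lerp each channel 86% toward 128:
  R: 16 + 0.86×(128−16) = 16 + 96.32 = 112.32 → 112
  G: 127 + 0.86×(128−127) = 127 + 0.86 = 127.86 → 128
  B: 184 − 48.16 = 135.84 → 136
rgb(112, 128, 136) = #708088.

#708088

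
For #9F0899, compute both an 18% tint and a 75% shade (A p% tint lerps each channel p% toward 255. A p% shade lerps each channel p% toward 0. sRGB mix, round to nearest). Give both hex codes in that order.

#9F0899 is rgb(159, 8, 153).
18% tint:
  R: 159 + 17.28 = 176.28 → 176
  G: 8 + 0.18×(255−8) = 8 + 44.46 = 52.46 → 52
  B: 153 + 18.36 = 171.36 → 171
  → #B034AB
75% shade:
  R: 159 − 119.25 = 39.75 → 40
  G: 8 + 0.75×(0−8) = 8 − 6 = 2 → 2
  B: 153 − 114.75 = 38.25 → 38
  → #280226

#B034AB, #280226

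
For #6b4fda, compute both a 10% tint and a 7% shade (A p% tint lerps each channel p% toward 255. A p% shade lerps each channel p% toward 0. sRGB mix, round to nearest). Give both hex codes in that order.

#7a61de, #6449cb

#6b4fda is rgb(107, 79, 218).
10% tint:
  R: 107 + 0.1×(255−107) = 107 + 14.8 = 121.8 → 122
  G: 79 + 17.6 = 96.6 → 97
  B: 218 + 3.7 = 221.7 → 222
  → #7a61de
7% shade:
  R: 107 + 0.07×(0−107) = 107 − 7.49 = 99.51 → 100
  G: 79 + 0.07×(0−79) = 79 − 5.53 = 73.47 → 73
  B: 218 + 0.07×(0−218) = 218 − 15.26 = 202.74 → 203
  → #6449cb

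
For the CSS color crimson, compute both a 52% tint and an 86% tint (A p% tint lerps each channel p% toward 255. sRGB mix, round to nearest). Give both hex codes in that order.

CSS crimson is rgb(220, 20, 60).
52% tint:
  R: 220 + 0.52×(255−220) = 220 + 18.2 = 238.2 → 238
  G: 20 + 0.52×(255−20) = 20 + 122.2 = 142.2 → 142
  B: 60 + 101.4 = 161.4 → 161
  → #ee8ea1
86% tint:
  R: 220 + 0.86×(255−220) = 220 + 30.1 = 250.1 → 250
  G: 20 + 0.86×(255−20) = 20 + 202.1 = 222.1 → 222
  B: 60 + 0.86×(255−60) = 60 + 167.7 = 227.7 → 228
  → #fadee4

#ee8ea1, #fadee4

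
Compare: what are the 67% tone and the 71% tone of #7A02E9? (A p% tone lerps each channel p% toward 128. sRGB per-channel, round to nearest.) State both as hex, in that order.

#7A02E9 is rgb(122, 2, 233).
67% tone:
  R: 122 + 0.67×(128−122) = 122 + 4.02 = 126.02 → 126
  G: 2 + 0.67×(128−2) = 2 + 84.42 = 86.42 → 86
  B: 233 − 70.35 = 162.65 → 163
  → #7E56A3
71% tone:
  R: 122 + 4.26 = 126.26 → 126
  G: 2 + 0.71×(128−2) = 2 + 89.46 = 91.46 → 91
  B: 233 + 0.71×(128−233) = 233 − 74.55 = 158.45 → 158
  → #7E5B9E

#7E56A3, #7E5B9E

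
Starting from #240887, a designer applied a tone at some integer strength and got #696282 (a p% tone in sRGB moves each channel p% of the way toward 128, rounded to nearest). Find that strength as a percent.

#240887 is rgb(36, 8, 135); #696282 is rgb(105, 98, 130).
On the G channel (widest range): 98 ≈ 8 + (p/100)(128 − 8), so p ≈ 100×(98 − 8)/(128 − 8) = 9000/120 = 75.00.
p = 75 reproduces all three channels after rounding.

75%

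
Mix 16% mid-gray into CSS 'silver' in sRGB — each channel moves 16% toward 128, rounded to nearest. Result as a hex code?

#B6B6B6

CSS silver is rgb(192, 192, 192).
Per channel, c → c + 0.16(128 − c):
  R: 192 + 0.16×(128−192) = 192 − 10.24 = 181.76 → 182
  G: 192 + 0.16×(128−192) = 192 − 10.24 = 181.76 → 182
  B: 192 + 0.16×(128−192) = 192 − 10.24 = 181.76 → 182
rgb(182, 182, 182) = #B6B6B6.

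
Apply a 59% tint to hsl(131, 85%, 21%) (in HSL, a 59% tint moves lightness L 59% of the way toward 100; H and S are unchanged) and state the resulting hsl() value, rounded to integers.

hsl(131, 85%, 68%)

L moves 59% from 21 toward 100: 21 + 46.61 = 67.61 → 68.
H and S are unchanged.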